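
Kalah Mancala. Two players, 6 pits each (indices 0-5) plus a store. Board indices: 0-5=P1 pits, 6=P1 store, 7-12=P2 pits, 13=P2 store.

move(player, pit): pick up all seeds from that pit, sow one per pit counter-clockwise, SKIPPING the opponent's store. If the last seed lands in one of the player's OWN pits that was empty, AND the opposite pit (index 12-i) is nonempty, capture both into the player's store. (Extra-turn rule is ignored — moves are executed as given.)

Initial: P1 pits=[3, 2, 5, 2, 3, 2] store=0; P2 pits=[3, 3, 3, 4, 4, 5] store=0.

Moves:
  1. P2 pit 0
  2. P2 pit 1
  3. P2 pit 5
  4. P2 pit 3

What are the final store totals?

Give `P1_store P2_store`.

Move 1: P2 pit0 -> P1=[3,2,5,2,3,2](0) P2=[0,4,4,5,4,5](0)
Move 2: P2 pit1 -> P1=[3,2,5,2,3,2](0) P2=[0,0,5,6,5,6](0)
Move 3: P2 pit5 -> P1=[4,3,6,3,4,2](0) P2=[0,0,5,6,5,0](1)
Move 4: P2 pit3 -> P1=[5,4,7,3,4,2](0) P2=[0,0,5,0,6,1](2)

Answer: 0 2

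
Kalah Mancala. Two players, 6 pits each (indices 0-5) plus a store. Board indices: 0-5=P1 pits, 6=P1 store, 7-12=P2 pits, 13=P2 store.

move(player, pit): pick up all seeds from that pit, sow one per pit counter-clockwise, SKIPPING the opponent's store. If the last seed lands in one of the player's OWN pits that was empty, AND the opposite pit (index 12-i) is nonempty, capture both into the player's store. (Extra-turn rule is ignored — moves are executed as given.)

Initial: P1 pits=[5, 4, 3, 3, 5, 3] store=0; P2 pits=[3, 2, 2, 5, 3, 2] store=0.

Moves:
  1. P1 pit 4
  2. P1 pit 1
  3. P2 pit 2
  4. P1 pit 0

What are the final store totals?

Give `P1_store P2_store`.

Move 1: P1 pit4 -> P1=[5,4,3,3,0,4](1) P2=[4,3,3,5,3,2](0)
Move 2: P1 pit1 -> P1=[5,0,4,4,1,5](1) P2=[4,3,3,5,3,2](0)
Move 3: P2 pit2 -> P1=[5,0,4,4,1,5](1) P2=[4,3,0,6,4,3](0)
Move 4: P1 pit0 -> P1=[0,1,5,5,2,6](1) P2=[4,3,0,6,4,3](0)

Answer: 1 0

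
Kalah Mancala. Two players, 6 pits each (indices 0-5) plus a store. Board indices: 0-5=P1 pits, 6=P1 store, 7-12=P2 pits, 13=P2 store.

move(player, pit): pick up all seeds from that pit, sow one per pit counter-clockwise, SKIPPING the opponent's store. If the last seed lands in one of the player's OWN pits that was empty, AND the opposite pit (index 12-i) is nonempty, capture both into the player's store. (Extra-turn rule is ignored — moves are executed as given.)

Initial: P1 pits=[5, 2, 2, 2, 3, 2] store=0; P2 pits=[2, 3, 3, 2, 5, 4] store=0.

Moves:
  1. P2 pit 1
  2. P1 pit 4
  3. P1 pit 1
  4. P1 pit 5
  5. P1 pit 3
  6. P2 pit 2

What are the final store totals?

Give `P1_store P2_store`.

Move 1: P2 pit1 -> P1=[5,2,2,2,3,2](0) P2=[2,0,4,3,6,4](0)
Move 2: P1 pit4 -> P1=[5,2,2,2,0,3](1) P2=[3,0,4,3,6,4](0)
Move 3: P1 pit1 -> P1=[5,0,3,3,0,3](1) P2=[3,0,4,3,6,4](0)
Move 4: P1 pit5 -> P1=[5,0,3,3,0,0](2) P2=[4,1,4,3,6,4](0)
Move 5: P1 pit3 -> P1=[5,0,3,0,1,1](3) P2=[4,1,4,3,6,4](0)
Move 6: P2 pit2 -> P1=[5,0,3,0,1,1](3) P2=[4,1,0,4,7,5](1)

Answer: 3 1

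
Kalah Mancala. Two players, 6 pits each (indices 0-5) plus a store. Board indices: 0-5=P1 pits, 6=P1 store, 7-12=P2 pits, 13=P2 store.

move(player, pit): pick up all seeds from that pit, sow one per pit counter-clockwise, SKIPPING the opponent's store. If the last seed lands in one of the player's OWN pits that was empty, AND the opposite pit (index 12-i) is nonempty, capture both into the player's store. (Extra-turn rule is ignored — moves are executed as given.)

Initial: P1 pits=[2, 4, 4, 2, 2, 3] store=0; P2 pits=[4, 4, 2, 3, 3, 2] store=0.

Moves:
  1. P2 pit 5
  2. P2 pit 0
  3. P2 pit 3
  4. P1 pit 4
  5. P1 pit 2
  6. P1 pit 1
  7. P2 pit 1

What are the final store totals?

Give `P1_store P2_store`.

Answer: 2 3

Derivation:
Move 1: P2 pit5 -> P1=[3,4,4,2,2,3](0) P2=[4,4,2,3,3,0](1)
Move 2: P2 pit0 -> P1=[3,4,4,2,2,3](0) P2=[0,5,3,4,4,0](1)
Move 3: P2 pit3 -> P1=[4,4,4,2,2,3](0) P2=[0,5,3,0,5,1](2)
Move 4: P1 pit4 -> P1=[4,4,4,2,0,4](1) P2=[0,5,3,0,5,1](2)
Move 5: P1 pit2 -> P1=[4,4,0,3,1,5](2) P2=[0,5,3,0,5,1](2)
Move 6: P1 pit1 -> P1=[4,0,1,4,2,6](2) P2=[0,5,3,0,5,1](2)
Move 7: P2 pit1 -> P1=[4,0,1,4,2,6](2) P2=[0,0,4,1,6,2](3)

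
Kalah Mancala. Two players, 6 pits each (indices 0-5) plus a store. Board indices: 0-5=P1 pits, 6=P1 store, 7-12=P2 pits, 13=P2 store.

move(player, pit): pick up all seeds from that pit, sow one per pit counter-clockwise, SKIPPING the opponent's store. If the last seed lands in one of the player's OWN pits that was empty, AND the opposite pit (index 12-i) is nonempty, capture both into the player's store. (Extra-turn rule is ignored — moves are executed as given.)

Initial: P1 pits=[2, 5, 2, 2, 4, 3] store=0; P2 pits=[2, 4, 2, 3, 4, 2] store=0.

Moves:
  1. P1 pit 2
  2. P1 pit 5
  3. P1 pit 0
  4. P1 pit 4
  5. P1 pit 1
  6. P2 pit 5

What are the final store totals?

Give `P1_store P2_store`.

Answer: 7 1

Derivation:
Move 1: P1 pit2 -> P1=[2,5,0,3,5,3](0) P2=[2,4,2,3,4,2](0)
Move 2: P1 pit5 -> P1=[2,5,0,3,5,0](1) P2=[3,5,2,3,4,2](0)
Move 3: P1 pit0 -> P1=[0,6,0,3,5,0](5) P2=[3,5,2,0,4,2](0)
Move 4: P1 pit4 -> P1=[0,6,0,3,0,1](6) P2=[4,6,3,0,4,2](0)
Move 5: P1 pit1 -> P1=[0,0,1,4,1,2](7) P2=[5,6,3,0,4,2](0)
Move 6: P2 pit5 -> P1=[1,0,1,4,1,2](7) P2=[5,6,3,0,4,0](1)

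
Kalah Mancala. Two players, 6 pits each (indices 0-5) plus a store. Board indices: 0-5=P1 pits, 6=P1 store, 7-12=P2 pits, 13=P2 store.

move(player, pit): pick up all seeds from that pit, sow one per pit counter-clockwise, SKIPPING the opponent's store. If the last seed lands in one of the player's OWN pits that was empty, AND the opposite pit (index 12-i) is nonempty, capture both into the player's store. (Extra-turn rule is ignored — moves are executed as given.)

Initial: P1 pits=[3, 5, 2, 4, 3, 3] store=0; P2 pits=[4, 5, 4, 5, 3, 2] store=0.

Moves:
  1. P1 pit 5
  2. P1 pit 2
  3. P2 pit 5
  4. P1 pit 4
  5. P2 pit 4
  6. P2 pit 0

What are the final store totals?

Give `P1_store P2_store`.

Answer: 2 3

Derivation:
Move 1: P1 pit5 -> P1=[3,5,2,4,3,0](1) P2=[5,6,4,5,3,2](0)
Move 2: P1 pit2 -> P1=[3,5,0,5,4,0](1) P2=[5,6,4,5,3,2](0)
Move 3: P2 pit5 -> P1=[4,5,0,5,4,0](1) P2=[5,6,4,5,3,0](1)
Move 4: P1 pit4 -> P1=[4,5,0,5,0,1](2) P2=[6,7,4,5,3,0](1)
Move 5: P2 pit4 -> P1=[5,5,0,5,0,1](2) P2=[6,7,4,5,0,1](2)
Move 6: P2 pit0 -> P1=[5,5,0,5,0,1](2) P2=[0,8,5,6,1,2](3)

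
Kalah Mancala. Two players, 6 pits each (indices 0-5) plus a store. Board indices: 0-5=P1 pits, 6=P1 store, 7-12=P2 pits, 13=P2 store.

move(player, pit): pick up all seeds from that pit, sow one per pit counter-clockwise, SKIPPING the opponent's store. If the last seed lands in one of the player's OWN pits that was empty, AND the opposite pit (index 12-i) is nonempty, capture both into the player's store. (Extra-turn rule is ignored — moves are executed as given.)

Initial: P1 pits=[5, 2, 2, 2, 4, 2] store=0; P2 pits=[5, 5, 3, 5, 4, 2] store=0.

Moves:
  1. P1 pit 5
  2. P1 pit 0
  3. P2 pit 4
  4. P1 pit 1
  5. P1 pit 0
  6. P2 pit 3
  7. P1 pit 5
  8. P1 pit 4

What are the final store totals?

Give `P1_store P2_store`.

Move 1: P1 pit5 -> P1=[5,2,2,2,4,0](1) P2=[6,5,3,5,4,2](0)
Move 2: P1 pit0 -> P1=[0,3,3,3,5,0](8) P2=[0,5,3,5,4,2](0)
Move 3: P2 pit4 -> P1=[1,4,3,3,5,0](8) P2=[0,5,3,5,0,3](1)
Move 4: P1 pit1 -> P1=[1,0,4,4,6,1](8) P2=[0,5,3,5,0,3](1)
Move 5: P1 pit0 -> P1=[0,1,4,4,6,1](8) P2=[0,5,3,5,0,3](1)
Move 6: P2 pit3 -> P1=[1,2,4,4,6,1](8) P2=[0,5,3,0,1,4](2)
Move 7: P1 pit5 -> P1=[1,2,4,4,6,0](9) P2=[0,5,3,0,1,4](2)
Move 8: P1 pit4 -> P1=[1,2,4,4,0,1](10) P2=[1,6,4,1,1,4](2)

Answer: 10 2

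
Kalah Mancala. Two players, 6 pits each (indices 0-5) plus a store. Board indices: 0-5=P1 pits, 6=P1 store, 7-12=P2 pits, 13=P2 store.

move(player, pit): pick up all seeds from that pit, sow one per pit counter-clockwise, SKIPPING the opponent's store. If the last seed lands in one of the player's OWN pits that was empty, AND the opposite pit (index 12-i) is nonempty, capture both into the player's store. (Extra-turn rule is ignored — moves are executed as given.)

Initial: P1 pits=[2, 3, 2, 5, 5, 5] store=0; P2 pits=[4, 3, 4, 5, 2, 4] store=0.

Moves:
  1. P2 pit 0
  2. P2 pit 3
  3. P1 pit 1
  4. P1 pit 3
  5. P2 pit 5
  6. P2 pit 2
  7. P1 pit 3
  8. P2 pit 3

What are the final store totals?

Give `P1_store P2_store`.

Move 1: P2 pit0 -> P1=[2,3,2,5,5,5](0) P2=[0,4,5,6,3,4](0)
Move 2: P2 pit3 -> P1=[3,4,3,5,5,5](0) P2=[0,4,5,0,4,5](1)
Move 3: P1 pit1 -> P1=[3,0,4,6,6,6](0) P2=[0,4,5,0,4,5](1)
Move 4: P1 pit3 -> P1=[3,0,4,0,7,7](1) P2=[1,5,6,0,4,5](1)
Move 5: P2 pit5 -> P1=[4,1,5,1,7,7](1) P2=[1,5,6,0,4,0](2)
Move 6: P2 pit2 -> P1=[5,2,5,1,7,7](1) P2=[1,5,0,1,5,1](3)
Move 7: P1 pit3 -> P1=[5,2,5,0,8,7](1) P2=[1,5,0,1,5,1](3)
Move 8: P2 pit3 -> P1=[5,2,5,0,8,7](1) P2=[1,5,0,0,6,1](3)

Answer: 1 3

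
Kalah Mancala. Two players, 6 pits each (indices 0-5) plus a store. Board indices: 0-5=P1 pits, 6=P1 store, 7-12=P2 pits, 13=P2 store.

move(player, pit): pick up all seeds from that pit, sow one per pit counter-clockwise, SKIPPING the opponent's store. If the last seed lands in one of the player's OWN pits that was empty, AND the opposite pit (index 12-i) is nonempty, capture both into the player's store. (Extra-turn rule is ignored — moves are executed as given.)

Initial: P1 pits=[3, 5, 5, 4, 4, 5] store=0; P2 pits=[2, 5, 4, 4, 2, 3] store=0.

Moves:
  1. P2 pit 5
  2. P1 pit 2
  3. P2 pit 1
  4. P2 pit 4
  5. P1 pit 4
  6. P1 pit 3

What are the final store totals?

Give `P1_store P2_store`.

Move 1: P2 pit5 -> P1=[4,6,5,4,4,5](0) P2=[2,5,4,4,2,0](1)
Move 2: P1 pit2 -> P1=[4,6,0,5,5,6](1) P2=[3,5,4,4,2,0](1)
Move 3: P2 pit1 -> P1=[4,6,0,5,5,6](1) P2=[3,0,5,5,3,1](2)
Move 4: P2 pit4 -> P1=[5,6,0,5,5,6](1) P2=[3,0,5,5,0,2](3)
Move 5: P1 pit4 -> P1=[5,6,0,5,0,7](2) P2=[4,1,6,5,0,2](3)
Move 6: P1 pit3 -> P1=[5,6,0,0,1,8](3) P2=[5,2,6,5,0,2](3)

Answer: 3 3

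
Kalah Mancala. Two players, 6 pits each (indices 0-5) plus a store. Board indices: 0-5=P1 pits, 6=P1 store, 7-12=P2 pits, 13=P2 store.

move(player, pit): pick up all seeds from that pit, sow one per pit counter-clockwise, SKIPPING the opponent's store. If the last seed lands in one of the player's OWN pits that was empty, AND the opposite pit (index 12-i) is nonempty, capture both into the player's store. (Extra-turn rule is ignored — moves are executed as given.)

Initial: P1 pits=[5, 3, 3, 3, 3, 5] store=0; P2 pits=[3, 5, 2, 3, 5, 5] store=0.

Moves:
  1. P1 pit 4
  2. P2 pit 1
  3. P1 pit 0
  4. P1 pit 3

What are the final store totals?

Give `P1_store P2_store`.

Move 1: P1 pit4 -> P1=[5,3,3,3,0,6](1) P2=[4,5,2,3,5,5](0)
Move 2: P2 pit1 -> P1=[5,3,3,3,0,6](1) P2=[4,0,3,4,6,6](1)
Move 3: P1 pit0 -> P1=[0,4,4,4,1,7](1) P2=[4,0,3,4,6,6](1)
Move 4: P1 pit3 -> P1=[0,4,4,0,2,8](2) P2=[5,0,3,4,6,6](1)

Answer: 2 1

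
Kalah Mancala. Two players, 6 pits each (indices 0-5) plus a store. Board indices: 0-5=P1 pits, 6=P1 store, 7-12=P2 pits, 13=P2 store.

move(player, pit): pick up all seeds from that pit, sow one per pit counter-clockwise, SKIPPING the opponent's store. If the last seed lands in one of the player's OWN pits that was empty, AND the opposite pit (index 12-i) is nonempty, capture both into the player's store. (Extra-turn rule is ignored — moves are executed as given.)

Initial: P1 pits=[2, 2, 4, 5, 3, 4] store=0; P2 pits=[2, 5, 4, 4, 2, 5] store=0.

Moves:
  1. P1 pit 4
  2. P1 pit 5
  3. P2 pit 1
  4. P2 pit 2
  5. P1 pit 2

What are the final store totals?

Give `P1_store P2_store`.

Answer: 3 2

Derivation:
Move 1: P1 pit4 -> P1=[2,2,4,5,0,5](1) P2=[3,5,4,4,2,5](0)
Move 2: P1 pit5 -> P1=[2,2,4,5,0,0](2) P2=[4,6,5,5,2,5](0)
Move 3: P2 pit1 -> P1=[3,2,4,5,0,0](2) P2=[4,0,6,6,3,6](1)
Move 4: P2 pit2 -> P1=[4,3,4,5,0,0](2) P2=[4,0,0,7,4,7](2)
Move 5: P1 pit2 -> P1=[4,3,0,6,1,1](3) P2=[4,0,0,7,4,7](2)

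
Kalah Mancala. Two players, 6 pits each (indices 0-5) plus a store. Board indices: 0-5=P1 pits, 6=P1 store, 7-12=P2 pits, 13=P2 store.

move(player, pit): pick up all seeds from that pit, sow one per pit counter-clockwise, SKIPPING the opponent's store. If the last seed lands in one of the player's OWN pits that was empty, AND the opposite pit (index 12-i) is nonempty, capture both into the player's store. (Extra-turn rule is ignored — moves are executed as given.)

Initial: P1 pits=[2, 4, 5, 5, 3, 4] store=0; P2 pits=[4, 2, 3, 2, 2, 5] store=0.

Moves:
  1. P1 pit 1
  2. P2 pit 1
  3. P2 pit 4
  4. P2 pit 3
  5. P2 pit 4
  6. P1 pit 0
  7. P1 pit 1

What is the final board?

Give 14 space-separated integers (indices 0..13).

Answer: 0 0 8 6 4 5 0 4 0 4 0 0 8 2

Derivation:
Move 1: P1 pit1 -> P1=[2,0,6,6,4,5](0) P2=[4,2,3,2,2,5](0)
Move 2: P2 pit1 -> P1=[2,0,6,6,4,5](0) P2=[4,0,4,3,2,5](0)
Move 3: P2 pit4 -> P1=[2,0,6,6,4,5](0) P2=[4,0,4,3,0,6](1)
Move 4: P2 pit3 -> P1=[2,0,6,6,4,5](0) P2=[4,0,4,0,1,7](2)
Move 5: P2 pit4 -> P1=[2,0,6,6,4,5](0) P2=[4,0,4,0,0,8](2)
Move 6: P1 pit0 -> P1=[0,1,7,6,4,5](0) P2=[4,0,4,0,0,8](2)
Move 7: P1 pit1 -> P1=[0,0,8,6,4,5](0) P2=[4,0,4,0,0,8](2)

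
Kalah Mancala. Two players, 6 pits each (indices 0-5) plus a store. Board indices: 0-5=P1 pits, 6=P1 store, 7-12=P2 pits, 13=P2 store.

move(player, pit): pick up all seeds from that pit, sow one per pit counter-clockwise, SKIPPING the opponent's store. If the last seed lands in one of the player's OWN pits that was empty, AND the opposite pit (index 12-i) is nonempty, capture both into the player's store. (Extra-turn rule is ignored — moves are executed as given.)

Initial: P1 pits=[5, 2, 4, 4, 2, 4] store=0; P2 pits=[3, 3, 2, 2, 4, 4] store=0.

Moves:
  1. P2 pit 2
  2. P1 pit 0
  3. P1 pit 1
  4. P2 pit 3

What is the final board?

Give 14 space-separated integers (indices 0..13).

Answer: 0 0 6 6 4 5 0 3 3 0 0 6 5 1

Derivation:
Move 1: P2 pit2 -> P1=[5,2,4,4,2,4](0) P2=[3,3,0,3,5,4](0)
Move 2: P1 pit0 -> P1=[0,3,5,5,3,5](0) P2=[3,3,0,3,5,4](0)
Move 3: P1 pit1 -> P1=[0,0,6,6,4,5](0) P2=[3,3,0,3,5,4](0)
Move 4: P2 pit3 -> P1=[0,0,6,6,4,5](0) P2=[3,3,0,0,6,5](1)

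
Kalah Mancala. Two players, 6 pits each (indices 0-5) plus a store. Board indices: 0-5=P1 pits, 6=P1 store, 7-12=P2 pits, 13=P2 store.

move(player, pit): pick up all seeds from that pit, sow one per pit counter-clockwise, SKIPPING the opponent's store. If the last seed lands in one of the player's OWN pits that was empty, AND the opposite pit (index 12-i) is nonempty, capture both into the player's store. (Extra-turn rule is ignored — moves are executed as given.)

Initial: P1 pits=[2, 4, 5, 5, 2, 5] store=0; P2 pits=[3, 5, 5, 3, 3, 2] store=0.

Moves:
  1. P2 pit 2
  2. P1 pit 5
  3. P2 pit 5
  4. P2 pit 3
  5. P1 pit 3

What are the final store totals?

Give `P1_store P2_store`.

Move 1: P2 pit2 -> P1=[3,4,5,5,2,5](0) P2=[3,5,0,4,4,3](1)
Move 2: P1 pit5 -> P1=[3,4,5,5,2,0](1) P2=[4,6,1,5,4,3](1)
Move 3: P2 pit5 -> P1=[4,5,5,5,2,0](1) P2=[4,6,1,5,4,0](2)
Move 4: P2 pit3 -> P1=[5,6,5,5,2,0](1) P2=[4,6,1,0,5,1](3)
Move 5: P1 pit3 -> P1=[5,6,5,0,3,1](2) P2=[5,7,1,0,5,1](3)

Answer: 2 3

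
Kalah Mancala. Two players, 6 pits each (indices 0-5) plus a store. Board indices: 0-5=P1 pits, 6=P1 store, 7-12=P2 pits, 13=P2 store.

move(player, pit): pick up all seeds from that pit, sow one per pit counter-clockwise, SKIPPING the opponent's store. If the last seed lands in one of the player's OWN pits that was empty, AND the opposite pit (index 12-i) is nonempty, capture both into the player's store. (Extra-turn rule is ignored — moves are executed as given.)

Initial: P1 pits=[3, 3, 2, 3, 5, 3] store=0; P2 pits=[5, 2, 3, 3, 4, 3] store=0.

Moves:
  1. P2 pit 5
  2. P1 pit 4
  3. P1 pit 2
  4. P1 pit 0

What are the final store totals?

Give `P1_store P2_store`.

Answer: 5 1

Derivation:
Move 1: P2 pit5 -> P1=[4,4,2,3,5,3](0) P2=[5,2,3,3,4,0](1)
Move 2: P1 pit4 -> P1=[4,4,2,3,0,4](1) P2=[6,3,4,3,4,0](1)
Move 3: P1 pit2 -> P1=[4,4,0,4,0,4](5) P2=[6,0,4,3,4,0](1)
Move 4: P1 pit0 -> P1=[0,5,1,5,1,4](5) P2=[6,0,4,3,4,0](1)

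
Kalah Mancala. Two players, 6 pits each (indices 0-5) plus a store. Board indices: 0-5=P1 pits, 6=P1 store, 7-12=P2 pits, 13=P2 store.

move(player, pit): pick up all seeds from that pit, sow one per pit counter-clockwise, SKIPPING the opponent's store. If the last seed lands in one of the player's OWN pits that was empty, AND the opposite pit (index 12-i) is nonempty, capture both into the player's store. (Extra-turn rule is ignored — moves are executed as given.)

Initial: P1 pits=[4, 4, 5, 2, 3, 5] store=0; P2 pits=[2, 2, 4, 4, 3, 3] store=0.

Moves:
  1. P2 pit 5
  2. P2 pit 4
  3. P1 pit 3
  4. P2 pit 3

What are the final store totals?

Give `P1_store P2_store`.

Answer: 0 3

Derivation:
Move 1: P2 pit5 -> P1=[5,5,5,2,3,5](0) P2=[2,2,4,4,3,0](1)
Move 2: P2 pit4 -> P1=[6,5,5,2,3,5](0) P2=[2,2,4,4,0,1](2)
Move 3: P1 pit3 -> P1=[6,5,5,0,4,6](0) P2=[2,2,4,4,0,1](2)
Move 4: P2 pit3 -> P1=[7,5,5,0,4,6](0) P2=[2,2,4,0,1,2](3)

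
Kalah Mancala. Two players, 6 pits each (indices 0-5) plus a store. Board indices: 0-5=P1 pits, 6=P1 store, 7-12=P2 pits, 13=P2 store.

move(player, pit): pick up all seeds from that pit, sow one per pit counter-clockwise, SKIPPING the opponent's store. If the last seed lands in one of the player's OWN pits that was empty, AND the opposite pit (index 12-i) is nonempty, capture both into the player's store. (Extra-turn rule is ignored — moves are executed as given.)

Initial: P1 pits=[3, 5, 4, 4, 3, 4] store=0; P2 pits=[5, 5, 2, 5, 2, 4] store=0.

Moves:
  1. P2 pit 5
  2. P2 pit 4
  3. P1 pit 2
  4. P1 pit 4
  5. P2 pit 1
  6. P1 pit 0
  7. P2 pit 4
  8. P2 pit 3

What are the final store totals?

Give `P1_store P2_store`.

Answer: 2 4

Derivation:
Move 1: P2 pit5 -> P1=[4,6,5,4,3,4](0) P2=[5,5,2,5,2,0](1)
Move 2: P2 pit4 -> P1=[4,6,5,4,3,4](0) P2=[5,5,2,5,0,1](2)
Move 3: P1 pit2 -> P1=[4,6,0,5,4,5](1) P2=[6,5,2,5,0,1](2)
Move 4: P1 pit4 -> P1=[4,6,0,5,0,6](2) P2=[7,6,2,5,0,1](2)
Move 5: P2 pit1 -> P1=[5,6,0,5,0,6](2) P2=[7,0,3,6,1,2](3)
Move 6: P1 pit0 -> P1=[0,7,1,6,1,7](2) P2=[7,0,3,6,1,2](3)
Move 7: P2 pit4 -> P1=[0,7,1,6,1,7](2) P2=[7,0,3,6,0,3](3)
Move 8: P2 pit3 -> P1=[1,8,2,6,1,7](2) P2=[7,0,3,0,1,4](4)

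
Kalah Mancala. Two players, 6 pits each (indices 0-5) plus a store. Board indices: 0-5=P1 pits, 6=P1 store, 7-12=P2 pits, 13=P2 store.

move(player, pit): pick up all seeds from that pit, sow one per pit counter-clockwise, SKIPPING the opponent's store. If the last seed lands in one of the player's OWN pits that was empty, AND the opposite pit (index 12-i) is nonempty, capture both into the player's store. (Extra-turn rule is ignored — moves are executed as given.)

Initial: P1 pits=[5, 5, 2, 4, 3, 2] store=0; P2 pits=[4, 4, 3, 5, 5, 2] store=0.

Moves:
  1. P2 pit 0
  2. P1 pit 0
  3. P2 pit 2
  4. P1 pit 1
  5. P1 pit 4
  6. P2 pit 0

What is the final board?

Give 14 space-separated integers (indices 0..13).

Move 1: P2 pit0 -> P1=[5,5,2,4,3,2](0) P2=[0,5,4,6,6,2](0)
Move 2: P1 pit0 -> P1=[0,6,3,5,4,3](0) P2=[0,5,4,6,6,2](0)
Move 3: P2 pit2 -> P1=[0,6,3,5,4,3](0) P2=[0,5,0,7,7,3](1)
Move 4: P1 pit1 -> P1=[0,0,4,6,5,4](1) P2=[1,5,0,7,7,3](1)
Move 5: P1 pit4 -> P1=[0,0,4,6,0,5](2) P2=[2,6,1,7,7,3](1)
Move 6: P2 pit0 -> P1=[0,0,4,6,0,5](2) P2=[0,7,2,7,7,3](1)

Answer: 0 0 4 6 0 5 2 0 7 2 7 7 3 1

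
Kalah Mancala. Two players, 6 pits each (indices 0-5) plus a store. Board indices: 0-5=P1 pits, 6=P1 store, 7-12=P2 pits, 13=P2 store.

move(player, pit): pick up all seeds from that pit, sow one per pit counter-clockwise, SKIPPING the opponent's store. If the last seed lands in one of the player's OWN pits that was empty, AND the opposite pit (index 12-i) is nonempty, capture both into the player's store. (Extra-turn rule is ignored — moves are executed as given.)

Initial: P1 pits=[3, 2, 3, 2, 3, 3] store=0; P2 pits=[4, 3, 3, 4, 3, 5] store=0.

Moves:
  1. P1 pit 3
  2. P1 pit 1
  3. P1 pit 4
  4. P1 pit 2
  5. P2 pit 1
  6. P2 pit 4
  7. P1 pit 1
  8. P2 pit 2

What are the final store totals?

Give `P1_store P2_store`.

Move 1: P1 pit3 -> P1=[3,2,3,0,4,4](0) P2=[4,3,3,4,3,5](0)
Move 2: P1 pit1 -> P1=[3,0,4,0,4,4](4) P2=[4,3,0,4,3,5](0)
Move 3: P1 pit4 -> P1=[3,0,4,0,0,5](5) P2=[5,4,0,4,3,5](0)
Move 4: P1 pit2 -> P1=[3,0,0,1,1,6](6) P2=[5,4,0,4,3,5](0)
Move 5: P2 pit1 -> P1=[3,0,0,1,1,6](6) P2=[5,0,1,5,4,6](0)
Move 6: P2 pit4 -> P1=[4,1,0,1,1,6](6) P2=[5,0,1,5,0,7](1)
Move 7: P1 pit1 -> P1=[4,0,0,1,1,6](12) P2=[5,0,1,0,0,7](1)
Move 8: P2 pit2 -> P1=[4,0,0,1,1,6](12) P2=[5,0,0,1,0,7](1)

Answer: 12 1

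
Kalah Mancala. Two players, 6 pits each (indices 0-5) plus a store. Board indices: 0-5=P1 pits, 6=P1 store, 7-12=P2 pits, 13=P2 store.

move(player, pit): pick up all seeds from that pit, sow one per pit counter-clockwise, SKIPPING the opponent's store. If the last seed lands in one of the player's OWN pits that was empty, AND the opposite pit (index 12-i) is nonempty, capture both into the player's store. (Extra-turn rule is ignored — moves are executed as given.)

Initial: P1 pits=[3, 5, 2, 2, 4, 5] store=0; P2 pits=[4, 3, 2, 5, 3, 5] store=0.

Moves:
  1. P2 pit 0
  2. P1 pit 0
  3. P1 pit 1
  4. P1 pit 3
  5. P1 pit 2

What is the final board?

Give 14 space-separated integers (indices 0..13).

Move 1: P2 pit0 -> P1=[3,5,2,2,4,5](0) P2=[0,4,3,6,4,5](0)
Move 2: P1 pit0 -> P1=[0,6,3,3,4,5](0) P2=[0,4,3,6,4,5](0)
Move 3: P1 pit1 -> P1=[0,0,4,4,5,6](1) P2=[1,4,3,6,4,5](0)
Move 4: P1 pit3 -> P1=[0,0,4,0,6,7](2) P2=[2,4,3,6,4,5](0)
Move 5: P1 pit2 -> P1=[0,0,0,1,7,8](3) P2=[2,4,3,6,4,5](0)

Answer: 0 0 0 1 7 8 3 2 4 3 6 4 5 0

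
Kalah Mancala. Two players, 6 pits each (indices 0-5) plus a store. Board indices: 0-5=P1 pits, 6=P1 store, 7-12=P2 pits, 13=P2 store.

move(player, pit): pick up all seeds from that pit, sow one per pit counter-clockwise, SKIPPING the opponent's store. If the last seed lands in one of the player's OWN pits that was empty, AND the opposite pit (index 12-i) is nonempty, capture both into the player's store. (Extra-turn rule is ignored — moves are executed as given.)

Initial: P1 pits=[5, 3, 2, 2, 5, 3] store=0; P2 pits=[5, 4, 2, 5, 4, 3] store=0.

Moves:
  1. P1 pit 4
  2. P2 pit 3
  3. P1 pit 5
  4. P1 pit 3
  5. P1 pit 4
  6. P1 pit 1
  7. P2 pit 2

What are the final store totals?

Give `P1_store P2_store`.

Move 1: P1 pit4 -> P1=[5,3,2,2,0,4](1) P2=[6,5,3,5,4,3](0)
Move 2: P2 pit3 -> P1=[6,4,2,2,0,4](1) P2=[6,5,3,0,5,4](1)
Move 3: P1 pit5 -> P1=[6,4,2,2,0,0](2) P2=[7,6,4,0,5,4](1)
Move 4: P1 pit3 -> P1=[6,4,2,0,1,0](10) P2=[0,6,4,0,5,4](1)
Move 5: P1 pit4 -> P1=[6,4,2,0,0,1](10) P2=[0,6,4,0,5,4](1)
Move 6: P1 pit1 -> P1=[6,0,3,1,1,2](10) P2=[0,6,4,0,5,4](1)
Move 7: P2 pit2 -> P1=[6,0,3,1,1,2](10) P2=[0,6,0,1,6,5](2)

Answer: 10 2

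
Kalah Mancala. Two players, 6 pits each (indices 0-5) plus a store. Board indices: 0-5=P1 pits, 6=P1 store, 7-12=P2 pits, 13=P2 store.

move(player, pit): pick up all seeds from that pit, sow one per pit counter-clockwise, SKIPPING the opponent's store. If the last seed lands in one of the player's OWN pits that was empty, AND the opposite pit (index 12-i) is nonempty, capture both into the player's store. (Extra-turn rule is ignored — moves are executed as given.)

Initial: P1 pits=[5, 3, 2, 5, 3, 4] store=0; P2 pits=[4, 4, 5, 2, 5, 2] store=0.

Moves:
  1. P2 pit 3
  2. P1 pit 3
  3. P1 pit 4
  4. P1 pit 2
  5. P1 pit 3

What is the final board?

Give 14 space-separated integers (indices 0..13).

Move 1: P2 pit3 -> P1=[5,3,2,5,3,4](0) P2=[4,4,5,0,6,3](0)
Move 2: P1 pit3 -> P1=[5,3,2,0,4,5](1) P2=[5,5,5,0,6,3](0)
Move 3: P1 pit4 -> P1=[5,3,2,0,0,6](2) P2=[6,6,5,0,6,3](0)
Move 4: P1 pit2 -> P1=[5,3,0,1,0,6](9) P2=[6,0,5,0,6,3](0)
Move 5: P1 pit3 -> P1=[5,3,0,0,1,6](9) P2=[6,0,5,0,6,3](0)

Answer: 5 3 0 0 1 6 9 6 0 5 0 6 3 0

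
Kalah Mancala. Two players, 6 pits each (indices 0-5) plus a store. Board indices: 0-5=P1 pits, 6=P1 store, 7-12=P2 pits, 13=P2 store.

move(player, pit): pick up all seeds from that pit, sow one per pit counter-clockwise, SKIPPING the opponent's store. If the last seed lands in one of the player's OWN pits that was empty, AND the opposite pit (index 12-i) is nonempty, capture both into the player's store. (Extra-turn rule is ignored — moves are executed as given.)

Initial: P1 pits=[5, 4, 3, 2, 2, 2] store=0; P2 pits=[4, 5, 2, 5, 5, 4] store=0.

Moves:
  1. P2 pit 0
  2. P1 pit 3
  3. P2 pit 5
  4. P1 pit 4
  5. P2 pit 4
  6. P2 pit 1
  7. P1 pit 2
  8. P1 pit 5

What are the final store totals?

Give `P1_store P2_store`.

Answer: 3 3

Derivation:
Move 1: P2 pit0 -> P1=[5,4,3,2,2,2](0) P2=[0,6,3,6,6,4](0)
Move 2: P1 pit3 -> P1=[5,4,3,0,3,3](0) P2=[0,6,3,6,6,4](0)
Move 3: P2 pit5 -> P1=[6,5,4,0,3,3](0) P2=[0,6,3,6,6,0](1)
Move 4: P1 pit4 -> P1=[6,5,4,0,0,4](1) P2=[1,6,3,6,6,0](1)
Move 5: P2 pit4 -> P1=[7,6,5,1,0,4](1) P2=[1,6,3,6,0,1](2)
Move 6: P2 pit1 -> P1=[8,6,5,1,0,4](1) P2=[1,0,4,7,1,2](3)
Move 7: P1 pit2 -> P1=[8,6,0,2,1,5](2) P2=[2,0,4,7,1,2](3)
Move 8: P1 pit5 -> P1=[8,6,0,2,1,0](3) P2=[3,1,5,8,1,2](3)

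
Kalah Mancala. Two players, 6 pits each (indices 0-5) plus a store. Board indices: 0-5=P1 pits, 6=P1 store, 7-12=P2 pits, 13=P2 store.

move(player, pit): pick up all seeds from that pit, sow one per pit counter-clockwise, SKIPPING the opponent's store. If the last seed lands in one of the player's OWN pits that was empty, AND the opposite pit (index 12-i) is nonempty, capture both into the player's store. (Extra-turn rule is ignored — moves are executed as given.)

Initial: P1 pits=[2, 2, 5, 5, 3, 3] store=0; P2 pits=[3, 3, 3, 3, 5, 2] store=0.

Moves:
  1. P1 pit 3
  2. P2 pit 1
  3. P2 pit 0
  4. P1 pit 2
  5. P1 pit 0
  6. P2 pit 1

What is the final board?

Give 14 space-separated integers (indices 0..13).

Move 1: P1 pit3 -> P1=[2,2,5,0,4,4](1) P2=[4,4,3,3,5,2](0)
Move 2: P2 pit1 -> P1=[2,2,5,0,4,4](1) P2=[4,0,4,4,6,3](0)
Move 3: P2 pit0 -> P1=[2,2,5,0,4,4](1) P2=[0,1,5,5,7,3](0)
Move 4: P1 pit2 -> P1=[2,2,0,1,5,5](2) P2=[1,1,5,5,7,3](0)
Move 5: P1 pit0 -> P1=[0,3,0,1,5,5](8) P2=[1,1,5,0,7,3](0)
Move 6: P2 pit1 -> P1=[0,3,0,1,5,5](8) P2=[1,0,6,0,7,3](0)

Answer: 0 3 0 1 5 5 8 1 0 6 0 7 3 0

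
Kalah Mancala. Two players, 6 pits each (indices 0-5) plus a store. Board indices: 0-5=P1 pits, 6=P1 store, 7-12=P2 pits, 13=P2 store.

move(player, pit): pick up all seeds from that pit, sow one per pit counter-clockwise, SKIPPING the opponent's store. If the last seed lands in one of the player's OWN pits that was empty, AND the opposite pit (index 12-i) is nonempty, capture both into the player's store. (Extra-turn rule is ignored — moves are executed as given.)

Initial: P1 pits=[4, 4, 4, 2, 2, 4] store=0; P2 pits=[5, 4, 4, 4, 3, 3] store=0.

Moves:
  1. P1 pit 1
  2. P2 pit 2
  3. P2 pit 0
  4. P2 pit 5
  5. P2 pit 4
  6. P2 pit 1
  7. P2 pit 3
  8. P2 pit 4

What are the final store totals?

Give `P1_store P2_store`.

Move 1: P1 pit1 -> P1=[4,0,5,3,3,5](0) P2=[5,4,4,4,3,3](0)
Move 2: P2 pit2 -> P1=[4,0,5,3,3,5](0) P2=[5,4,0,5,4,4](1)
Move 3: P2 pit0 -> P1=[4,0,5,3,3,5](0) P2=[0,5,1,6,5,5](1)
Move 4: P2 pit5 -> P1=[5,1,6,4,3,5](0) P2=[0,5,1,6,5,0](2)
Move 5: P2 pit4 -> P1=[6,2,7,4,3,5](0) P2=[0,5,1,6,0,1](3)
Move 6: P2 pit1 -> P1=[6,2,7,4,3,5](0) P2=[0,0,2,7,1,2](4)
Move 7: P2 pit3 -> P1=[7,3,8,5,3,5](0) P2=[0,0,2,0,2,3](5)
Move 8: P2 pit4 -> P1=[7,3,8,5,3,5](0) P2=[0,0,2,0,0,4](6)

Answer: 0 6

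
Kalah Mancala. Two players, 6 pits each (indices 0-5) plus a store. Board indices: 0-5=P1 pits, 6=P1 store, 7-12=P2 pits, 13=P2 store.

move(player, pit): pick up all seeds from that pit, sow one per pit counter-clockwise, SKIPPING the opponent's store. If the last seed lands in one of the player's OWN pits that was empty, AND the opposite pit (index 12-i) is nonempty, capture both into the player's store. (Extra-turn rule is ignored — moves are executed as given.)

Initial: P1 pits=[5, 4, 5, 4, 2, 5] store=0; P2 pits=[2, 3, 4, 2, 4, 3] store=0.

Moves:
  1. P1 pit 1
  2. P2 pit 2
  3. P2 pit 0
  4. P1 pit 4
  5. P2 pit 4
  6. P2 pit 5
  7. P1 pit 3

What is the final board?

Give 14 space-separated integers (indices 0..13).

Move 1: P1 pit1 -> P1=[5,0,6,5,3,6](0) P2=[2,3,4,2,4,3](0)
Move 2: P2 pit2 -> P1=[5,0,6,5,3,6](0) P2=[2,3,0,3,5,4](1)
Move 3: P2 pit0 -> P1=[5,0,6,0,3,6](0) P2=[0,4,0,3,5,4](7)
Move 4: P1 pit4 -> P1=[5,0,6,0,0,7](1) P2=[1,4,0,3,5,4](7)
Move 5: P2 pit4 -> P1=[6,1,7,0,0,7](1) P2=[1,4,0,3,0,5](8)
Move 6: P2 pit5 -> P1=[7,2,8,1,0,7](1) P2=[1,4,0,3,0,0](9)
Move 7: P1 pit3 -> P1=[7,2,8,0,0,7](6) P2=[1,0,0,3,0,0](9)

Answer: 7 2 8 0 0 7 6 1 0 0 3 0 0 9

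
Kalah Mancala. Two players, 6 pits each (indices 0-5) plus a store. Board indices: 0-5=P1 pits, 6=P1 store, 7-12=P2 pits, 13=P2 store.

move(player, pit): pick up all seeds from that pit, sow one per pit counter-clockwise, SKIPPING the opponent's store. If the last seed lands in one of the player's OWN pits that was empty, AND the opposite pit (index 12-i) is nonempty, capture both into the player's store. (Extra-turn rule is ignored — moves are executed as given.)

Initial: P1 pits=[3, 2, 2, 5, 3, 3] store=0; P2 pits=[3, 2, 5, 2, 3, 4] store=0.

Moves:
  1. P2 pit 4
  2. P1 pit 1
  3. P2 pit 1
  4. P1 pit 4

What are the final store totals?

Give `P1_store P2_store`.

Move 1: P2 pit4 -> P1=[4,2,2,5,3,3](0) P2=[3,2,5,2,0,5](1)
Move 2: P1 pit1 -> P1=[4,0,3,6,3,3](0) P2=[3,2,5,2,0,5](1)
Move 3: P2 pit1 -> P1=[4,0,3,6,3,3](0) P2=[3,0,6,3,0,5](1)
Move 4: P1 pit4 -> P1=[4,0,3,6,0,4](1) P2=[4,0,6,3,0,5](1)

Answer: 1 1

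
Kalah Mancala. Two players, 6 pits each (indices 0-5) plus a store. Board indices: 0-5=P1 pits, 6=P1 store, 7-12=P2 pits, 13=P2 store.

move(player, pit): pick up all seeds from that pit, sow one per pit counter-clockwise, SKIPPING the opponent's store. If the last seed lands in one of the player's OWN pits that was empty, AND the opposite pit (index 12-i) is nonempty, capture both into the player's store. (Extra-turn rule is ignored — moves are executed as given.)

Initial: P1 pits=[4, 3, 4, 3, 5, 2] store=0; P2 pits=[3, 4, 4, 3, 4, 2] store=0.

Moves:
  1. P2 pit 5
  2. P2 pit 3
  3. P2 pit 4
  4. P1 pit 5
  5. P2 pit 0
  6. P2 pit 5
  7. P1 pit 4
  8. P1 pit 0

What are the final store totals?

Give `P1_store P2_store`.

Answer: 3 9

Derivation:
Move 1: P2 pit5 -> P1=[5,3,4,3,5,2](0) P2=[3,4,4,3,4,0](1)
Move 2: P2 pit3 -> P1=[5,3,4,3,5,2](0) P2=[3,4,4,0,5,1](2)
Move 3: P2 pit4 -> P1=[6,4,5,3,5,2](0) P2=[3,4,4,0,0,2](3)
Move 4: P1 pit5 -> P1=[6,4,5,3,5,0](1) P2=[4,4,4,0,0,2](3)
Move 5: P2 pit0 -> P1=[6,0,5,3,5,0](1) P2=[0,5,5,1,0,2](8)
Move 6: P2 pit5 -> P1=[7,0,5,3,5,0](1) P2=[0,5,5,1,0,0](9)
Move 7: P1 pit4 -> P1=[7,0,5,3,0,1](2) P2=[1,6,6,1,0,0](9)
Move 8: P1 pit0 -> P1=[0,1,6,4,1,2](3) P2=[2,6,6,1,0,0](9)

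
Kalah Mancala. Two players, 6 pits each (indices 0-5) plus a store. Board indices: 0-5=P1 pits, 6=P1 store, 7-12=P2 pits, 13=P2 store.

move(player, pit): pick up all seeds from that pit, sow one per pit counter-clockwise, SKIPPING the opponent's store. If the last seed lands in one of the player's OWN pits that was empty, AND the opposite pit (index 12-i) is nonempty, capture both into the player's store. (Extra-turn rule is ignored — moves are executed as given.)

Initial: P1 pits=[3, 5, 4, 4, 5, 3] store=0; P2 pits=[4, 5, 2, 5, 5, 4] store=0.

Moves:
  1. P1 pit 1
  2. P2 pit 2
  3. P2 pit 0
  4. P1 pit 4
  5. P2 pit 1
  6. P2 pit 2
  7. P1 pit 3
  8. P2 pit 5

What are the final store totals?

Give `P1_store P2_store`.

Answer: 3 2

Derivation:
Move 1: P1 pit1 -> P1=[3,0,5,5,6,4](1) P2=[4,5,2,5,5,4](0)
Move 2: P2 pit2 -> P1=[3,0,5,5,6,4](1) P2=[4,5,0,6,6,4](0)
Move 3: P2 pit0 -> P1=[3,0,5,5,6,4](1) P2=[0,6,1,7,7,4](0)
Move 4: P1 pit4 -> P1=[3,0,5,5,0,5](2) P2=[1,7,2,8,7,4](0)
Move 5: P2 pit1 -> P1=[4,1,5,5,0,5](2) P2=[1,0,3,9,8,5](1)
Move 6: P2 pit2 -> P1=[4,1,5,5,0,5](2) P2=[1,0,0,10,9,6](1)
Move 7: P1 pit3 -> P1=[4,1,5,0,1,6](3) P2=[2,1,0,10,9,6](1)
Move 8: P2 pit5 -> P1=[5,2,6,1,2,6](3) P2=[2,1,0,10,9,0](2)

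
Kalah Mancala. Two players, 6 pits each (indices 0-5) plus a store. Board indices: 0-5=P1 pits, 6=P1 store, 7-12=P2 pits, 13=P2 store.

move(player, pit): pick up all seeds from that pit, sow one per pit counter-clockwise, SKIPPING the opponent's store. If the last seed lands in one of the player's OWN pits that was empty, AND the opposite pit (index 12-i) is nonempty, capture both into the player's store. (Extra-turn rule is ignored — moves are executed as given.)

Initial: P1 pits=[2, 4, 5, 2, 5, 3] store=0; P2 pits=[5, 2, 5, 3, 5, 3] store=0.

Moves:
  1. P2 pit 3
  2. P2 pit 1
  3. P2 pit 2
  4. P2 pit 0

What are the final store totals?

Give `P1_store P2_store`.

Answer: 0 8

Derivation:
Move 1: P2 pit3 -> P1=[2,4,5,2,5,3](0) P2=[5,2,5,0,6,4](1)
Move 2: P2 pit1 -> P1=[2,4,0,2,5,3](0) P2=[5,0,6,0,6,4](7)
Move 3: P2 pit2 -> P1=[3,5,0,2,5,3](0) P2=[5,0,0,1,7,5](8)
Move 4: P2 pit0 -> P1=[3,5,0,2,5,3](0) P2=[0,1,1,2,8,6](8)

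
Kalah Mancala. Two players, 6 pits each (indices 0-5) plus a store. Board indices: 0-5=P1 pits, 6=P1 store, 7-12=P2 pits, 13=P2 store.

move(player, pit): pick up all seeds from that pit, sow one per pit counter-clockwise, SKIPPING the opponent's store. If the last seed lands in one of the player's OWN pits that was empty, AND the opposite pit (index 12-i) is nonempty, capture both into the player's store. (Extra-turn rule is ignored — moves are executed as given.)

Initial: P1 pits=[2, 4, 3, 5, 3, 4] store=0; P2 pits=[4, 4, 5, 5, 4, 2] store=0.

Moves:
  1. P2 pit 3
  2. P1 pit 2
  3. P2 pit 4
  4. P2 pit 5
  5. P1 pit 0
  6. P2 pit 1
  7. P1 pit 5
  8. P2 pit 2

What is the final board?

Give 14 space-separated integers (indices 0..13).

Answer: 1 9 4 7 5 0 1 5 1 0 3 3 2 4

Derivation:
Move 1: P2 pit3 -> P1=[3,5,3,5,3,4](0) P2=[4,4,5,0,5,3](1)
Move 2: P1 pit2 -> P1=[3,5,0,6,4,5](0) P2=[4,4,5,0,5,3](1)
Move 3: P2 pit4 -> P1=[4,6,1,6,4,5](0) P2=[4,4,5,0,0,4](2)
Move 4: P2 pit5 -> P1=[5,7,2,6,4,5](0) P2=[4,4,5,0,0,0](3)
Move 5: P1 pit0 -> P1=[0,8,3,7,5,6](0) P2=[4,4,5,0,0,0](3)
Move 6: P2 pit1 -> P1=[0,8,3,7,5,6](0) P2=[4,0,6,1,1,1](3)
Move 7: P1 pit5 -> P1=[0,8,3,7,5,0](1) P2=[5,1,7,2,2,1](3)
Move 8: P2 pit2 -> P1=[1,9,4,7,5,0](1) P2=[5,1,0,3,3,2](4)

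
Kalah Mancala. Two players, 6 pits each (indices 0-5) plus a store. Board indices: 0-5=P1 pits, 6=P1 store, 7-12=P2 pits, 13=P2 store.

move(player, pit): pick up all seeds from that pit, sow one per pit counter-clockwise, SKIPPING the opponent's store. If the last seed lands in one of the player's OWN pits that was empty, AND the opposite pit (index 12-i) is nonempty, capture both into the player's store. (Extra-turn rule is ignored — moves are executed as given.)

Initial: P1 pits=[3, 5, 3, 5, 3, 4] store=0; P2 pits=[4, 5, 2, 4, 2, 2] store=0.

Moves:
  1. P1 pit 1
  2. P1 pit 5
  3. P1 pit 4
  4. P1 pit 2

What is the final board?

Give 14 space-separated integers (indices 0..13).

Answer: 3 0 0 7 1 2 4 6 7 3 5 2 2 0

Derivation:
Move 1: P1 pit1 -> P1=[3,0,4,6,4,5](1) P2=[4,5,2,4,2,2](0)
Move 2: P1 pit5 -> P1=[3,0,4,6,4,0](2) P2=[5,6,3,5,2,2](0)
Move 3: P1 pit4 -> P1=[3,0,4,6,0,1](3) P2=[6,7,3,5,2,2](0)
Move 4: P1 pit2 -> P1=[3,0,0,7,1,2](4) P2=[6,7,3,5,2,2](0)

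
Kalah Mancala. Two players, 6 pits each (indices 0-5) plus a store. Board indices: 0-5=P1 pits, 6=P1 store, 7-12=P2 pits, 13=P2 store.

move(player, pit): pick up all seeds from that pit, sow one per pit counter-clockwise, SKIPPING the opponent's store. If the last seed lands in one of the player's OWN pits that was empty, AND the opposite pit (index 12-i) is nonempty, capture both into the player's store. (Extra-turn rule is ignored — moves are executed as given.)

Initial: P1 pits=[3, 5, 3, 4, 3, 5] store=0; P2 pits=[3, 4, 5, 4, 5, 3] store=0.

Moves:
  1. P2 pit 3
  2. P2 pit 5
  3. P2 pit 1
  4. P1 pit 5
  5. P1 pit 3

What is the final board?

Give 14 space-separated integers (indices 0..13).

Answer: 0 6 4 0 4 1 2 5 1 7 2 7 0 8

Derivation:
Move 1: P2 pit3 -> P1=[4,5,3,4,3,5](0) P2=[3,4,5,0,6,4](1)
Move 2: P2 pit5 -> P1=[5,6,4,4,3,5](0) P2=[3,4,5,0,6,0](2)
Move 3: P2 pit1 -> P1=[0,6,4,4,3,5](0) P2=[3,0,6,1,7,0](8)
Move 4: P1 pit5 -> P1=[0,6,4,4,3,0](1) P2=[4,1,7,2,7,0](8)
Move 5: P1 pit3 -> P1=[0,6,4,0,4,1](2) P2=[5,1,7,2,7,0](8)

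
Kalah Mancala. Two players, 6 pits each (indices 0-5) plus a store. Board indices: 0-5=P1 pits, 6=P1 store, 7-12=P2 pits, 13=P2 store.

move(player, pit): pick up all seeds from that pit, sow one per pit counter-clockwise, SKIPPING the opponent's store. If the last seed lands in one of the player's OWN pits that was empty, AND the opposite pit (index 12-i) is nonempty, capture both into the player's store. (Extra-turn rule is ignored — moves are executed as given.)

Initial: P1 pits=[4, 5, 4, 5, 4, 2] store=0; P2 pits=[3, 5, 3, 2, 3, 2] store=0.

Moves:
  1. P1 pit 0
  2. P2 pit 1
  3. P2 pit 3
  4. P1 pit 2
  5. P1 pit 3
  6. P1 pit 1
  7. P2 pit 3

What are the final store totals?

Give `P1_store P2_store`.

Answer: 3 2

Derivation:
Move 1: P1 pit0 -> P1=[0,6,5,6,5,2](0) P2=[3,5,3,2,3,2](0)
Move 2: P2 pit1 -> P1=[0,6,5,6,5,2](0) P2=[3,0,4,3,4,3](1)
Move 3: P2 pit3 -> P1=[0,6,5,6,5,2](0) P2=[3,0,4,0,5,4](2)
Move 4: P1 pit2 -> P1=[0,6,0,7,6,3](1) P2=[4,0,4,0,5,4](2)
Move 5: P1 pit3 -> P1=[0,6,0,0,7,4](2) P2=[5,1,5,1,5,4](2)
Move 6: P1 pit1 -> P1=[0,0,1,1,8,5](3) P2=[6,1,5,1,5,4](2)
Move 7: P2 pit3 -> P1=[0,0,1,1,8,5](3) P2=[6,1,5,0,6,4](2)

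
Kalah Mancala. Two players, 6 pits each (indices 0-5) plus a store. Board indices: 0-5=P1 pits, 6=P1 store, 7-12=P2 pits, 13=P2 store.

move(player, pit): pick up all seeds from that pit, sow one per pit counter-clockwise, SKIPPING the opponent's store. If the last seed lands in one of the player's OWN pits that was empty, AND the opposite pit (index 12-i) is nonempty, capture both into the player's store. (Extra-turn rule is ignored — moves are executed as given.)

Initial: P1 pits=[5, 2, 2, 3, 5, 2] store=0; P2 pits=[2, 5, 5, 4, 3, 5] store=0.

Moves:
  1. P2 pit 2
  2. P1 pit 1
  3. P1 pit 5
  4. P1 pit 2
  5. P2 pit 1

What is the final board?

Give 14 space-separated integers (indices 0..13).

Answer: 6 0 0 5 6 0 5 0 0 1 6 5 7 2

Derivation:
Move 1: P2 pit2 -> P1=[6,2,2,3,5,2](0) P2=[2,5,0,5,4,6](1)
Move 2: P1 pit1 -> P1=[6,0,3,4,5,2](0) P2=[2,5,0,5,4,6](1)
Move 3: P1 pit5 -> P1=[6,0,3,4,5,0](1) P2=[3,5,0,5,4,6](1)
Move 4: P1 pit2 -> P1=[6,0,0,5,6,0](5) P2=[0,5,0,5,4,6](1)
Move 5: P2 pit1 -> P1=[6,0,0,5,6,0](5) P2=[0,0,1,6,5,7](2)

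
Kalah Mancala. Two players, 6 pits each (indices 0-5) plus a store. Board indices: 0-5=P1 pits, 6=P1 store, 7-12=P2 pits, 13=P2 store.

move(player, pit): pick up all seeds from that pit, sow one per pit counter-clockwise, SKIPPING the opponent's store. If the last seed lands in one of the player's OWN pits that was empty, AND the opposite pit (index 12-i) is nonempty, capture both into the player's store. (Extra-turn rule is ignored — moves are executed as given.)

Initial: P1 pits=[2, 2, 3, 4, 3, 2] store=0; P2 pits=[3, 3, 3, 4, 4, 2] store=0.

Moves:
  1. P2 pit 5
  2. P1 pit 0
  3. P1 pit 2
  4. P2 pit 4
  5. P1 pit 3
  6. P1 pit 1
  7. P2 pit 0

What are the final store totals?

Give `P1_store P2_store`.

Move 1: P2 pit5 -> P1=[3,2,3,4,3,2](0) P2=[3,3,3,4,4,0](1)
Move 2: P1 pit0 -> P1=[0,3,4,5,3,2](0) P2=[3,3,3,4,4,0](1)
Move 3: P1 pit2 -> P1=[0,3,0,6,4,3](1) P2=[3,3,3,4,4,0](1)
Move 4: P2 pit4 -> P1=[1,4,0,6,4,3](1) P2=[3,3,3,4,0,1](2)
Move 5: P1 pit3 -> P1=[1,4,0,0,5,4](2) P2=[4,4,4,4,0,1](2)
Move 6: P1 pit1 -> P1=[1,0,1,1,6,5](2) P2=[4,4,4,4,0,1](2)
Move 7: P2 pit0 -> P1=[1,0,1,1,6,5](2) P2=[0,5,5,5,1,1](2)

Answer: 2 2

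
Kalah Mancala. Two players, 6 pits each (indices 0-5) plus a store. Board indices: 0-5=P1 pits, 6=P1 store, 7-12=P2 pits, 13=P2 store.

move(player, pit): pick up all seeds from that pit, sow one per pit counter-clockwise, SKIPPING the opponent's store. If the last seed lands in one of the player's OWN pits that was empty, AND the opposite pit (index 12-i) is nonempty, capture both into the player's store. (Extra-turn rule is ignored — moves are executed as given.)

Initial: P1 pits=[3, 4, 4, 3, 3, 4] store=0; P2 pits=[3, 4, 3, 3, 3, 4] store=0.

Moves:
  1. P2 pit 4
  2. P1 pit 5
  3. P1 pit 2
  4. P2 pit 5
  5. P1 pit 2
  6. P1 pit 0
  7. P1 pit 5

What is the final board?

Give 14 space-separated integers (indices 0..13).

Move 1: P2 pit4 -> P1=[4,4,4,3,3,4](0) P2=[3,4,3,3,0,5](1)
Move 2: P1 pit5 -> P1=[4,4,4,3,3,0](1) P2=[4,5,4,3,0,5](1)
Move 3: P1 pit2 -> P1=[4,4,0,4,4,1](2) P2=[4,5,4,3,0,5](1)
Move 4: P2 pit5 -> P1=[5,5,1,5,4,1](2) P2=[4,5,4,3,0,0](2)
Move 5: P1 pit2 -> P1=[5,5,0,6,4,1](2) P2=[4,5,4,3,0,0](2)
Move 6: P1 pit0 -> P1=[0,6,1,7,5,2](2) P2=[4,5,4,3,0,0](2)
Move 7: P1 pit5 -> P1=[0,6,1,7,5,0](3) P2=[5,5,4,3,0,0](2)

Answer: 0 6 1 7 5 0 3 5 5 4 3 0 0 2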